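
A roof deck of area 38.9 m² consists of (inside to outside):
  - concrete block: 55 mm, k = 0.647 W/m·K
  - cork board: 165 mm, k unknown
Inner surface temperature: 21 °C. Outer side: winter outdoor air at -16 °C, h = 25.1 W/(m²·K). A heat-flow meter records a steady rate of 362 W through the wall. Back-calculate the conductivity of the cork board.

k ≈ 0.0428 W/(m·K)

Series thermal resistances:
R_concrete block = L/(kA) = 0.055/(0.647×38.9) = 0.002185 K/W
R_outer film = 1/(h_o·A) = 1/(25.1×38.9) = 0.001024 K/W
Sum of known resistances R_other = 0.003209 K/W
Total R = ΔT/Q = 37/362 = 0.1022 K/W
R_cork board = R_total − R_other = 0.099 K/W
k = L/(R·A) = 0.165/(0.099×38.9)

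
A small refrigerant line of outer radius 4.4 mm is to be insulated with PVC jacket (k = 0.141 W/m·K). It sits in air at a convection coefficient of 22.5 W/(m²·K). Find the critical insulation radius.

r_cr ≈ 6.27 mm

For a cylinder r_cr = k/h = 0.141/22.5
r_cr = 6.27 mm; since the bare radius (4.4 mm) is below r_cr, adding a thin layer of insulation will *increase* heat loss.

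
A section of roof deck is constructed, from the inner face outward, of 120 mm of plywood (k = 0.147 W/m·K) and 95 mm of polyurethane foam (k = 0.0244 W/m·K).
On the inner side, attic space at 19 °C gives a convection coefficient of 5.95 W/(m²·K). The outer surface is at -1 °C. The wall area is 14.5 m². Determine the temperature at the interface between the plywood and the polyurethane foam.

Thermal resistances in series:
R_inner film = 1/(h_i·A) = 1/(5.95×14.5) = 0.01159 K/W
R_plywood = L/(kA) = 0.12/(0.147×14.5) = 0.0563 K/W
R_polyurethane foam = L/(kA) = 0.095/(0.0244×14.5) = 0.2685 K/W
R_total = 0.3364 K/W;  Q = ΔT/R_total = 20/0.3364 = 59.45 W
T_interface = T_inner − Q·ΣR(inner→interface) = 19 − 59.5×0.06789

T ≈ 15 °C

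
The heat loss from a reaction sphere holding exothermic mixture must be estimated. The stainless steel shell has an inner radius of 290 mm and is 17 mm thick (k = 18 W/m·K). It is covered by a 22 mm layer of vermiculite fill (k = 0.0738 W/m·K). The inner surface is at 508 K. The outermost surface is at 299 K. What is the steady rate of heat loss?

Spherical conduction: R = (1/r_in − 1/r_out)/(4πk) per layer; series-sum.
R_stainless steel shell = (1/0.29 − 1/0.307)/(4π×18) = 8.442×10^-4 K/W
R_vermiculite fill = (1/0.307 − 1/0.329)/(4π×0.0738) = 0.2349 K/W
R_total = 0.2357 K/W
Q = ΔT/R_total = 209/0.2357

Q ≈ 887 W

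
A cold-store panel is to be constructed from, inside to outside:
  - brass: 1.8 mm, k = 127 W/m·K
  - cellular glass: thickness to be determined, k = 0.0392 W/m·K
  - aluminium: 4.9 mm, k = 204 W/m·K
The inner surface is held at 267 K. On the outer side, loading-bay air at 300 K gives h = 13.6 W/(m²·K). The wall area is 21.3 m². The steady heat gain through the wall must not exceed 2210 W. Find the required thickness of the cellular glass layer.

Thermal resistances in series:
R_brass = L/(kA) = 0.0018/(127×21.3) = 6.654×10^-7 K/W
R_aluminium = L/(kA) = 0.0049/(204×21.3) = 1.128×10^-6 K/W
R_outer film = 1/(h_o·A) = 1/(13.6×21.3) = 0.003452 K/W
Sum of the known resistances R_other = 0.003454 K/W
Required total resistance R_tot = ΔT/Q_allow = 33/2210 = 0.01493 K/W
R_cellular glass = R_tot − R_other = 0.01148 K/W
L = R·k·A = 0.01148×0.0392×21.3

L ≈ 9.58 mm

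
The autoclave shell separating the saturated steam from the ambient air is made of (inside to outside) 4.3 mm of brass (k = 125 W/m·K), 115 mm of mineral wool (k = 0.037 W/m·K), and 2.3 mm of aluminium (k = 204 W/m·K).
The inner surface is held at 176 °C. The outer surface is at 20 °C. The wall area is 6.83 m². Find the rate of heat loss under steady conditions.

Model the wall as resistances in series:
R_brass = L/(kA) = 0.0043/(125×6.83) = 5.037×10^-6 K/W
R_mineral wool = L/(kA) = 0.115/(0.037×6.83) = 0.4551 K/W
R_aluminium = L/(kA) = 0.0023/(204×6.83) = 1.651×10^-6 K/W
R_total = 0.4551 K/W
Q = ΔT / R_total = 156 / 0.4551

Q ≈ 343 W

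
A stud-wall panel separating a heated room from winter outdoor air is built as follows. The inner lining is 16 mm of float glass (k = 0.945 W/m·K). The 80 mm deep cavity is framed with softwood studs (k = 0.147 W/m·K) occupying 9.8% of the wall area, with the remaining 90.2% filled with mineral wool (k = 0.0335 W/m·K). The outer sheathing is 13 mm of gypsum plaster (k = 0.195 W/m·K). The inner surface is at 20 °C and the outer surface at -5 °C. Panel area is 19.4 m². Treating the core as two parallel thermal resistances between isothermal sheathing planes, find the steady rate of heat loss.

Q ≈ 258 W

Sheathing layers in series; stud and cavity paths in parallel between them.
R_inner = 0.016/(0.945×19.4) = 8.727×10^-4 K/W
R_stud  = 0.08/(0.147×0.098×19.4) = 0.2862 K/W
R_cav   = 0.08/(0.0335×0.902×19.4) = 0.1365 K/W
1/R_core = 1/R_stud + 1/R_cav → R_core = 0.09241 K/W
R_outer = 0.013/(0.195×19.4) = 0.003436 K/W
R_total = 0.09672 K/W
Q = ΔT/R_total = 25/0.09672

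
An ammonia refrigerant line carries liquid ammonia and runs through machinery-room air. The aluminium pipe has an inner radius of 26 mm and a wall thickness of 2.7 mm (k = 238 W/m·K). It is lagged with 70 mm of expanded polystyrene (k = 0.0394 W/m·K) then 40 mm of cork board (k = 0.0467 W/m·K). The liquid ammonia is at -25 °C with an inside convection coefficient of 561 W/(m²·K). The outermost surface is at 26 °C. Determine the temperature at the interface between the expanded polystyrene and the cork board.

T ≈ 16.4 °C

Radial resistances (cylindrical: R_cond = ln(r_o/r_i)/(2πkL), R_conv = 1/(h·2πrL)):
R_inner film = 1/(h_i·2πr₁L) = 1/(561×2π×0.026×1) = 0.01091 K/W
R_aluminium pipe wall = ln(28.7/26)/(2π×238×1) = 6.607×10^-5 K/W
R_expanded polystyrene = ln(98.7/28.7)/(2π×0.0394×1) = 4.989 K/W
R_cork board = ln(138.7/98.7)/(2π×0.0467×1) = 1.16 K/W
R_total = 6.16 K/W
Q = ΔT/R_total = 51/6.16
Q = 8.28 W/m
T_interface = T_inner + Q·ΣR(inner→interface) = -25 + 8.28×5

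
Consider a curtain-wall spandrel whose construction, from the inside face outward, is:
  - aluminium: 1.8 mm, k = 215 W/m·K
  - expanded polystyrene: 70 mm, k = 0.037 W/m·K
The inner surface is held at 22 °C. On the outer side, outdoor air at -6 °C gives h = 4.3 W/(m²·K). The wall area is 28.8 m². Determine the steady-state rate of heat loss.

Q ≈ 380 W

Thermal resistances in series:
R_aluminium = L/(kA) = 0.0018/(215×28.8) = 2.907×10^-7 K/W
R_expanded polystyrene = L/(kA) = 0.07/(0.037×28.8) = 0.06569 K/W
R_outer film = 1/(h_o·A) = 1/(4.3×28.8) = 0.008075 K/W
R_total = 0.07377 K/W
Q = ΔT / R_total = 28 / 0.07377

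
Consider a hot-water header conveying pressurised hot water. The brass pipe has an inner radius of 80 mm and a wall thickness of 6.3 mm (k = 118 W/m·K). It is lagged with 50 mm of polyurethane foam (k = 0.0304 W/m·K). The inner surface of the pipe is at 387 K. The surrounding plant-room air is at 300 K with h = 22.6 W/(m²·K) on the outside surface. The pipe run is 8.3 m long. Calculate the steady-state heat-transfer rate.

For a radial system each layer contributes R = ln(r_out/r_in)/(2πkL); films add R = 1/(hA).
R_brass pipe wall = ln(86.3/80)/(2π×118×8.3) = 1.232×10^-5 K/W
R_polyurethane foam = ln(136.3/86.3)/(2π×0.0304×8.3) = 0.2883 K/W
R_outer film = 1/(h_o·2πr_oL) = 1/(22.6×2π×0.1363×8.3) = 0.006225 K/W
R_total = 0.2945 K/W
Q = ΔT/R_total = 87/0.2945

Q ≈ 295 W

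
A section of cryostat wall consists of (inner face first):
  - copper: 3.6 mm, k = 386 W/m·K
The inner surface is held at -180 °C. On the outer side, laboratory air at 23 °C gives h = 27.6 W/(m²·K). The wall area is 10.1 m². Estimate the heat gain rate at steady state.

Treating each layer as a thermal resistance in series:
R_copper = L/(kA) = 0.0036/(386×10.1) = 9.234×10^-7 K/W
R_outer film = 1/(h_o·A) = 1/(27.6×10.1) = 0.003587 K/W
R_total = 0.003588 K/W
Q = ΔT / R_total = 203 / 0.003588

Q ≈ 56600 W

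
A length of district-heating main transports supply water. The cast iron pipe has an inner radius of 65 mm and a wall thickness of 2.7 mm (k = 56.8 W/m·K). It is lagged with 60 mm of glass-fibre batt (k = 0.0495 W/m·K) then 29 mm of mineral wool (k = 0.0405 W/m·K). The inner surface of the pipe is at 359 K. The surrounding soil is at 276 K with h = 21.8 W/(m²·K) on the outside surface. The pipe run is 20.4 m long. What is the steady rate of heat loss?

Per-layer cylindrical resistances, series-summed:
R_cast iron pipe wall = ln(67.7/65)/(2π×56.8×20.4) = 5.59×10^-6 K/W
R_glass-fibre batt = ln(127.7/67.7)/(2π×0.0495×20.4) = 0.1 K/W
R_mineral wool = ln(156.7/127.7)/(2π×0.0405×20.4) = 0.03942 K/W
R_outer film = 1/(h_o·2πr_oL) = 1/(21.8×2π×0.1567×20.4) = 0.002284 K/W
R_total = 0.1417 K/W
Q = ΔT/R_total = 83/0.1417

Q ≈ 586 W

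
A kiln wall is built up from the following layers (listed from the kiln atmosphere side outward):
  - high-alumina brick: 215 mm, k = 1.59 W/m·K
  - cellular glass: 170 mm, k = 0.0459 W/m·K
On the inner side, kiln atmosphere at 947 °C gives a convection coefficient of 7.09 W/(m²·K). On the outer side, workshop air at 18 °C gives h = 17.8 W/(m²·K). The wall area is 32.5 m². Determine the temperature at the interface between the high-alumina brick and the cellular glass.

T ≈ 883 °C

Thermal resistances in series:
R_inner film = 1/(h_i·A) = 1/(7.09×32.5) = 0.00434 K/W
R_high-alumina brick = L/(kA) = 0.215/(1.59×32.5) = 0.004161 K/W
R_cellular glass = L/(kA) = 0.17/(0.0459×32.5) = 0.114 K/W
R_outer film = 1/(h_o·A) = 1/(17.8×32.5) = 0.001729 K/W
R_total = 0.1242 K/W;  Q = ΔT/R_total = 929/0.1242 = 7481 W
T_interface = T_inner − Q·ΣR(inner→interface) = 947 − 7480×0.0085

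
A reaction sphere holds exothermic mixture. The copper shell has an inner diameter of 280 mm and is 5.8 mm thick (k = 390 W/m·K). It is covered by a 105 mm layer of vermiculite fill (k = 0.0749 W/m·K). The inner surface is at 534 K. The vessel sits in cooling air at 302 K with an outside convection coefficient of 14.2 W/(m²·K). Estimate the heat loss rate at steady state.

Q ≈ 73.9 W

Each spherical layer contributes R = (1/r_i − 1/r_o)/(4πk):
R_copper shell = (1/0.14 − 1/0.1458)/(4π×390) = 5.798×10^-5 K/W
R_vermiculite fill = (1/0.1458 − 1/0.2508)/(4π×0.0749) = 3.051 K/W
R_outer film = 1/(h·4πr_o²) = 1/(14.2×4π×0.2508²) = 0.08909 K/W
R_total = 3.14 K/W
Q = ΔT/R_total = 232/3.14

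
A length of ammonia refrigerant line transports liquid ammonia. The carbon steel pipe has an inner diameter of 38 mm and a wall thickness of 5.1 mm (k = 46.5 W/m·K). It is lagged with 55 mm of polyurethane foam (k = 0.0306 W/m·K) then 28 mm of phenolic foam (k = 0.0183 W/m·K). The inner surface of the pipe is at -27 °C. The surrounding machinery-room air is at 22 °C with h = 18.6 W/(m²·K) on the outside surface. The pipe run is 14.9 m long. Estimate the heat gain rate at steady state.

Treating each annulus and film as a series resistance:
R_carbon steel pipe wall = ln(24.1/19)/(2π×46.5×14.9) = 5.462×10^-5 K/W
R_polyurethane foam = ln(79.1/24.1)/(2π×0.0306×14.9) = 0.4149 K/W
R_phenolic foam = ln(107.1/79.1)/(2π×0.0183×14.9) = 0.1769 K/W
R_outer film = 1/(h_o·2πr_oL) = 1/(18.6×2π×0.1071×14.9) = 0.005362 K/W
R_total = 0.5972 K/W
Q = ΔT/R_total = 49/0.5972

Q ≈ 82.1 W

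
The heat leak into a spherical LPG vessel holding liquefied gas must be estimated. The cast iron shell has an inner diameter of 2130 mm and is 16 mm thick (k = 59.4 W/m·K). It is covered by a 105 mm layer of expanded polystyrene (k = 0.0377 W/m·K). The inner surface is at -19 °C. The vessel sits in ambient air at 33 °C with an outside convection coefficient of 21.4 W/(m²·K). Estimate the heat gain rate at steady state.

Q ≈ 296 W

Spherical conduction: R = (1/r_in − 1/r_out)/(4πk) per layer; series-sum.
R_cast iron shell = (1/1.065 − 1/1.081)/(4π×59.4) = 1.862×10^-5 K/W
R_expanded polystyrene = (1/1.081 − 1/1.186)/(4π×0.0377) = 0.1729 K/W
R_outer film = 1/(h·4πr_o²) = 1/(21.4×4π×1.186²) = 0.002644 K/W
R_total = 0.1755 K/W
Q = ΔT/R_total = 52/0.1755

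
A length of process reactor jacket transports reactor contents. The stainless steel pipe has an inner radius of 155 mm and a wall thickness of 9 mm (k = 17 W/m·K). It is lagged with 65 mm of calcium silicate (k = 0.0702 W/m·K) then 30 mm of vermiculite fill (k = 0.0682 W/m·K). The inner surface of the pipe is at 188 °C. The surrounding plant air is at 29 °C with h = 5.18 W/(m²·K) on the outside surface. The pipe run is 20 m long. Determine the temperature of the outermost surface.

T ≈ 45.2 °C

Cylindrical conduction, so R = ln(r₂/r₁)/(2πkL) per layer, in series:
R_stainless steel pipe wall = ln(164/155)/(2π×17×20) = 2.642×10^-5 K/W
R_calcium silicate = ln(229/164)/(2π×0.0702×20) = 0.03785 K/W
R_vermiculite fill = ln(259/229)/(2π×0.0682×20) = 0.01436 K/W
R_outer film = 1/(h_o·2πr_oL) = 1/(5.18×2π×0.259×20) = 0.005931 K/W
R_total = 0.05817 K/W
Q = ΔT/R_total = 159/0.05817
Q = 2730 W
T_interface = T_inner − Q·ΣR(inner→interface) = 188 − 2730×0.05224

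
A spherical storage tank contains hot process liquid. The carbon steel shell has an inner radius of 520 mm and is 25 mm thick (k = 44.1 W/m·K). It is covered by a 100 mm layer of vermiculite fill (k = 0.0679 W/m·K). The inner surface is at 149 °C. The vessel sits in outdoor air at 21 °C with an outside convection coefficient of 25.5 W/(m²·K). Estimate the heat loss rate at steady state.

Radial (spherical) resistances in series:
R_carbon steel shell = (1/0.52 − 1/0.545)/(4π×44.1) = 1.592×10^-4 K/W
R_vermiculite fill = (1/0.545 − 1/0.645)/(4π×0.0679) = 0.3334 K/W
R_outer film = 1/(h·4πr_o²) = 1/(25.5×4π×0.645²) = 0.007501 K/W
R_total = 0.3411 K/W
Q = ΔT/R_total = 128/0.3411

Q ≈ 375 W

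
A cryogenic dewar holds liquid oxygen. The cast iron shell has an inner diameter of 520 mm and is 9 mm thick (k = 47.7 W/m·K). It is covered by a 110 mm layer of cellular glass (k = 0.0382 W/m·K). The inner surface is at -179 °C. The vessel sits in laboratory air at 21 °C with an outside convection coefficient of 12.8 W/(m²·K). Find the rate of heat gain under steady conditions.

Each spherical layer contributes R = (1/r_i − 1/r_o)/(4πk):
R_cast iron shell = (1/0.26 − 1/0.269)/(4π×47.7) = 2.147×10^-4 K/W
R_cellular glass = (1/0.269 − 1/0.379)/(4π×0.0382) = 2.248 K/W
R_outer film = 1/(h·4πr_o²) = 1/(12.8×4π×0.379²) = 0.04328 K/W
R_total = 2.291 K/W
Q = ΔT/R_total = 200/2.291

Q ≈ 87.3 W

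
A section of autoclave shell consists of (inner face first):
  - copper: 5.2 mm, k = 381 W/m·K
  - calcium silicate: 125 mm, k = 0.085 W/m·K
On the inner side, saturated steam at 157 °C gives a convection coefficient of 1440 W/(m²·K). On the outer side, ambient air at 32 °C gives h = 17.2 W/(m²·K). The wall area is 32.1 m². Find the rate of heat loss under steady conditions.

Q ≈ 2620 W

Thermal resistances in series:
R_inner film = 1/(h_i·A) = 1/(1440×32.1) = 2.163×10^-5 K/W
R_copper = L/(kA) = 0.0052/(381×32.1) = 4.252×10^-7 K/W
R_calcium silicate = L/(kA) = 0.125/(0.085×32.1) = 0.04581 K/W
R_outer film = 1/(h_o·A) = 1/(17.2×32.1) = 0.001811 K/W
R_total = 0.04765 K/W
Q = ΔT / R_total = 125 / 0.04765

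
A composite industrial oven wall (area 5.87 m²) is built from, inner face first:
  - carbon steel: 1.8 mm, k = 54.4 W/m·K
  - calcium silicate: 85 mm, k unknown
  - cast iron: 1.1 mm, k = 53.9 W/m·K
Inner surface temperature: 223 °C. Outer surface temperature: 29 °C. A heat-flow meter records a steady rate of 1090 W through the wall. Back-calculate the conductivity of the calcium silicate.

k ≈ 0.0814 W/(m·K)

Using the resistance-network approach (series):
R_carbon steel = L/(kA) = 0.0018/(54.4×5.87) = 5.637×10^-6 K/W
R_cast iron = L/(kA) = 0.0011/(53.9×5.87) = 3.477×10^-6 K/W
Sum of known resistances R_other = 9.114×10^-6 K/W
Total R = ΔT/Q = 194/1090 = 0.178 K/W
R_calcium silicate = R_total − R_other = 0.178 K/W
k = L/(R·A) = 0.085/(0.178×5.87)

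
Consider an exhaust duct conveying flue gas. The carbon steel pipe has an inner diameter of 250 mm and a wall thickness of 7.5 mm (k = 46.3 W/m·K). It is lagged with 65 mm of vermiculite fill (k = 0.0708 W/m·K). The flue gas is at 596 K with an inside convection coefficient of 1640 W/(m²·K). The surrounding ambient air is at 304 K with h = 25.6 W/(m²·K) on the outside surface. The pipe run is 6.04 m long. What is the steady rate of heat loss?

Q ≈ 1900 W

Radial resistances (cylindrical: R_cond = ln(r_o/r_i)/(2πkL), R_conv = 1/(h·2πrL)):
R_inner film = 1/(h_i·2πr₁L) = 1/(1640×2π×0.125×6.04) = 1.285×10^-4 K/W
R_carbon steel pipe wall = ln(132.5/125)/(2π×46.3×6.04) = 3.316×10^-5 K/W
R_vermiculite fill = ln(197.5/132.5)/(2π×0.0708×6.04) = 0.1486 K/W
R_outer film = 1/(h_o·2πr_oL) = 1/(25.6×2π×0.1975×6.04) = 0.005212 K/W
R_total = 0.1539 K/W
Q = ΔT/R_total = 292/0.1539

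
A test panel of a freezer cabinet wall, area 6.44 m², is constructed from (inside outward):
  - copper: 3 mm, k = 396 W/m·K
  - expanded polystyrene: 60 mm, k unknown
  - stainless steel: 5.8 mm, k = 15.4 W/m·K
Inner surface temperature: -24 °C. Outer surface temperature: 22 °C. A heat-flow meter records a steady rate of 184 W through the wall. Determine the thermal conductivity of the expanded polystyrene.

k ≈ 0.0373 W/(m·K)

Treating each layer as a thermal resistance in series:
R_copper = L/(kA) = 0.003/(396×6.44) = 1.176×10^-6 K/W
R_stainless steel = L/(kA) = 0.0058/(15.4×6.44) = 5.848×10^-5 K/W
Sum of known resistances R_other = 5.966×10^-5 K/W
Total R = ΔT/Q = 46/184 = 0.25 K/W
R_expanded polystyrene = R_total − R_other = 0.2499 K/W
k = L/(R·A) = 0.06/(0.2499×6.44)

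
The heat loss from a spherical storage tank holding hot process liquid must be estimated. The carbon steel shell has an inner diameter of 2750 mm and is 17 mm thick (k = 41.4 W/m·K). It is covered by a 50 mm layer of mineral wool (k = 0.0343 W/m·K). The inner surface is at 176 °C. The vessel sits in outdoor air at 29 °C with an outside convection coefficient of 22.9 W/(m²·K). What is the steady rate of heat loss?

Spherical conduction: R = (1/r_in − 1/r_out)/(4πk) per layer; series-sum.
R_carbon steel shell = (1/1.375 − 1/1.392)/(4π×41.4) = 1.707×10^-5 K/W
R_mineral wool = (1/1.392 − 1/1.442)/(4π×0.0343) = 0.05779 K/W
R_outer film = 1/(h·4πr_o²) = 1/(22.9×4π×1.442²) = 0.001671 K/W
R_total = 0.05948 K/W
Q = ΔT/R_total = 147/0.05948

Q ≈ 2470 W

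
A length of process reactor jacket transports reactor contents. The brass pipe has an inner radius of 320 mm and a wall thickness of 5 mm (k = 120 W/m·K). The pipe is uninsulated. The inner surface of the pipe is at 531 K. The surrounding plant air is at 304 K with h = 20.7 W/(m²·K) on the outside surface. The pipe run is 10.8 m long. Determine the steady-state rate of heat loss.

Per-layer cylindrical resistances, series-summed:
R_brass pipe wall = ln(325/320)/(2π×120×10.8) = 1.904×10^-6 K/W
R_outer film = 1/(h_o·2πr_oL) = 1/(20.7×2π×0.325×10.8) = 0.00219 K/W
R_total = 0.002192 K/W
Q = ΔT/R_total = 227/0.002192

Q ≈ 104000 W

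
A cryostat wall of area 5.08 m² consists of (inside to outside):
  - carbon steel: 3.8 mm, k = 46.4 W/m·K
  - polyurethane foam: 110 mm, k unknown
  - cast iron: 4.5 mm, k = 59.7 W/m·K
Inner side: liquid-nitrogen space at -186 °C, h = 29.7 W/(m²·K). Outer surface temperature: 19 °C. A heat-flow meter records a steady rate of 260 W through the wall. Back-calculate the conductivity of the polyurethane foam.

k ≈ 0.0277 W/(m·K)

Treating each layer as a thermal resistance in series:
R_inner film = 1/(h_i·A) = 1/(29.7×5.08) = 0.006628 K/W
R_carbon steel = L/(kA) = 0.0038/(46.4×5.08) = 1.612×10^-5 K/W
R_cast iron = L/(kA) = 0.0045/(59.7×5.08) = 1.484×10^-5 K/W
Sum of known resistances R_other = 0.006659 K/W
Total R = ΔT/Q = 205/260 = 0.7885 K/W
R_polyurethane foam = R_total − R_other = 0.7818 K/W
k = L/(R·A) = 0.11/(0.7818×5.08)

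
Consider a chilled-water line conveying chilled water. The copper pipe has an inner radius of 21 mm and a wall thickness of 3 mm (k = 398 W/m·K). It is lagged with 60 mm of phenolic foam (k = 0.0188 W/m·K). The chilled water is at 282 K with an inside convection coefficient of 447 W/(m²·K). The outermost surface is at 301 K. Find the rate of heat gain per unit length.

Per-layer cylindrical resistances, series-summed:
R_inner film = 1/(h_i·2πr₁L) = 1/(447×2π×0.021×1) = 0.01695 K/W
R_copper pipe wall = ln(24/21)/(2π×398×1) = 5.34×10^-5 K/W
R_phenolic foam = ln(84/24)/(2π×0.0188×1) = 10.61 K/W
R_total = 10.62 K/W
Q = ΔT/R_total = 19/10.62

q′ ≈ 1.79 W/m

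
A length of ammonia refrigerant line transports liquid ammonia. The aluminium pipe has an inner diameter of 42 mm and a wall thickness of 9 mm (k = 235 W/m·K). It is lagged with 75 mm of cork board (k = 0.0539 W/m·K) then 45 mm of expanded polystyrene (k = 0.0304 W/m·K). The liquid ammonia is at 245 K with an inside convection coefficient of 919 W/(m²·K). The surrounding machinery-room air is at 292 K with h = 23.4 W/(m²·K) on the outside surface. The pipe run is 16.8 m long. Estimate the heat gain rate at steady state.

Q ≈ 140 W

Radial resistances (cylindrical: R_cond = ln(r_o/r_i)/(2πkL), R_conv = 1/(h·2πrL)):
R_inner film = 1/(h_i·2πr₁L) = 1/(919×2π×0.021×16.8) = 4.909×10^-4 K/W
R_aluminium pipe wall = ln(30/21)/(2π×235×16.8) = 1.438×10^-5 K/W
R_cork board = ln(105/30)/(2π×0.0539×16.8) = 0.2202 K/W
R_expanded polystyrene = ln(150/105)/(2π×0.0304×16.8) = 0.1112 K/W
R_outer film = 1/(h_o·2πr_oL) = 1/(23.4×2π×0.15×16.8) = 0.002699 K/W
R_total = 0.3345 K/W
Q = ΔT/R_total = 47/0.3345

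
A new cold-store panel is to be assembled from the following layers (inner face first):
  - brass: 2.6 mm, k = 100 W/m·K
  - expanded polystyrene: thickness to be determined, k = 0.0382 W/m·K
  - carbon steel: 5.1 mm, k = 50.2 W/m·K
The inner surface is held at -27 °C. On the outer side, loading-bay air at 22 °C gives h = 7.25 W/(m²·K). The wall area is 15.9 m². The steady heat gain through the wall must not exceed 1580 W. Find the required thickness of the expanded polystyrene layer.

Model the wall as resistances in series:
R_brass = L/(kA) = 0.0026/(100×15.9) = 1.635×10^-6 K/W
R_carbon steel = L/(kA) = 0.0051/(50.2×15.9) = 6.39×10^-6 K/W
R_outer film = 1/(h_o·A) = 1/(7.25×15.9) = 0.008675 K/W
Sum of the known resistances R_other = 0.008683 K/W
Required total resistance R_tot = ΔT/Q_allow = 49/1580 = 0.03101 K/W
R_expanded polystyrene = R_tot − R_other = 0.02233 K/W
L = R·k·A = 0.02233×0.0382×15.9

L ≈ 13.6 mm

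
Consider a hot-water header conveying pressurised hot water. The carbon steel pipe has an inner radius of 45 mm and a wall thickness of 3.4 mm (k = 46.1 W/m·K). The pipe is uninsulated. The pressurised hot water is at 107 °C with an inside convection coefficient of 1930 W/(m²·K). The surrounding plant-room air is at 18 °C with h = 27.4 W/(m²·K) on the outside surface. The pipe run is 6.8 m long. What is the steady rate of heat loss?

Q ≈ 4960 W

For a radial system each layer contributes R = ln(r_out/r_in)/(2πkL); films add R = 1/(hA).
R_inner film = 1/(h_i·2πr₁L) = 1/(1930×2π×0.045×6.8) = 2.695×10^-4 K/W
R_carbon steel pipe wall = ln(48.4/45)/(2π×46.1×6.8) = 3.698×10^-5 K/W
R_outer film = 1/(h_o·2πr_oL) = 1/(27.4×2π×0.0484×6.8) = 0.01765 K/W
R_total = 0.01796 K/W
Q = ΔT/R_total = 89/0.01796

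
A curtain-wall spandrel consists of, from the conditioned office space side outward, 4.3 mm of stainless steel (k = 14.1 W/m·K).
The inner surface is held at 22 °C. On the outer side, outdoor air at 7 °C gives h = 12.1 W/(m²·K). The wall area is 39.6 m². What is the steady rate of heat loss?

Thermal resistances in series:
R_stainless steel = L/(kA) = 0.0043/(14.1×39.6) = 7.701×10^-6 K/W
R_outer film = 1/(h_o·A) = 1/(12.1×39.6) = 0.002087 K/W
R_total = 0.002095 K/W
Q = ΔT / R_total = 15 / 0.002095

Q ≈ 7160 W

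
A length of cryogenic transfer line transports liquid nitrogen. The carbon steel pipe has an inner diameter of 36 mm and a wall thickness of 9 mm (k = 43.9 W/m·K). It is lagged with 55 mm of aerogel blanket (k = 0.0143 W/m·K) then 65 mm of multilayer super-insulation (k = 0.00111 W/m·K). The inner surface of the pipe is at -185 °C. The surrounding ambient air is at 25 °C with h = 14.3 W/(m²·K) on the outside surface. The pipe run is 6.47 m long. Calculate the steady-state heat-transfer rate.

Q ≈ 14.1 W

Cylindrical conduction, so R = ln(r₂/r₁)/(2πkL) per layer, in series:
R_carbon steel pipe wall = ln(27/18)/(2π×43.9×6.47) = 2.272×10^-4 K/W
R_aerogel blanket = ln(82/27)/(2π×0.0143×6.47) = 1.911 K/W
R_multilayer super-insulation = ln(147/82)/(2π×0.00111×6.47) = 12.94 K/W
R_outer film = 1/(h_o·2πr_oL) = 1/(14.3×2π×0.147×6.47) = 0.0117 K/W
R_total = 14.86 K/W
Q = ΔT/R_total = 210/14.86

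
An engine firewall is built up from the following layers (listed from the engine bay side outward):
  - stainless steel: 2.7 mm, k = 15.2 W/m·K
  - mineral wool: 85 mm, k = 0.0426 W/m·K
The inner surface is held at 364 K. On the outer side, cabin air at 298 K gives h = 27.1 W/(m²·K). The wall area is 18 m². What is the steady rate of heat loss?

Model the wall as resistances in series:
R_stainless steel = L/(kA) = 0.0027/(15.2×18) = 9.868×10^-6 K/W
R_mineral wool = L/(kA) = 0.085/(0.0426×18) = 0.1109 K/W
R_outer film = 1/(h_o·A) = 1/(27.1×18) = 0.00205 K/W
R_total = 0.1129 K/W
Q = ΔT / R_total = 66 / 0.1129

Q ≈ 585 W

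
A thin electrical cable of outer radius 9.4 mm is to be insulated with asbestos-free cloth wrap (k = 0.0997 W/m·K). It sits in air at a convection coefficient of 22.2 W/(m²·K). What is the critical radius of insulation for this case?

r_cr ≈ 4.49 mm

For a cylinder r_cr = k/h = 0.0997/22.2
r_cr = 4.49 mm; since the bare radius (9.4 mm) is above r_cr, any added insulation will reduce heat loss.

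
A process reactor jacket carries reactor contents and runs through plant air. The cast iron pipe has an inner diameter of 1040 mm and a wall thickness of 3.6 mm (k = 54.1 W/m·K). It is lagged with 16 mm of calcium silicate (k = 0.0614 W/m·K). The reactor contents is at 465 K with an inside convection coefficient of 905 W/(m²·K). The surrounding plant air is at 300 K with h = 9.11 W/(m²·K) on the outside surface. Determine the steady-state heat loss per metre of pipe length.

Radial resistances (cylindrical: R_cond = ln(r_o/r_i)/(2πkL), R_conv = 1/(h·2πrL)):
R_inner film = 1/(h_i·2πr₁L) = 1/(905×2π×0.52×1) = 3.382×10^-4 K/W
R_cast iron pipe wall = ln(523.6/520)/(2π×54.1×1) = 2.03×10^-5 K/W
R_calcium silicate = ln(539.6/523.6)/(2π×0.0614×1) = 0.07802 K/W
R_outer film = 1/(h_o·2πr_oL) = 1/(9.11×2π×0.5396×1) = 0.03238 K/W
R_total = 0.1108 K/W
Q = ΔT/R_total = 165/0.1108

q′ ≈ 1490 W/m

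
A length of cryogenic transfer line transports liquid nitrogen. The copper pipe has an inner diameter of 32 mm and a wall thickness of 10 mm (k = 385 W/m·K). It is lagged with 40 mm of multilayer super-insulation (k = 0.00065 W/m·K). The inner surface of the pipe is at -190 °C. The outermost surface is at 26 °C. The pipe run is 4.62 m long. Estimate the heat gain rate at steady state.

Q ≈ 4.38 W

Radial resistances (cylindrical: R_cond = ln(r_o/r_i)/(2πkL), R_conv = 1/(h·2πrL)):
R_copper pipe wall = ln(26/16)/(2π×385×4.62) = 4.344×10^-5 K/W
R_multilayer super-insulation = ln(66/26)/(2π×0.00065×4.62) = 49.37 K/W
R_total = 49.37 K/W
Q = ΔT/R_total = 216/49.37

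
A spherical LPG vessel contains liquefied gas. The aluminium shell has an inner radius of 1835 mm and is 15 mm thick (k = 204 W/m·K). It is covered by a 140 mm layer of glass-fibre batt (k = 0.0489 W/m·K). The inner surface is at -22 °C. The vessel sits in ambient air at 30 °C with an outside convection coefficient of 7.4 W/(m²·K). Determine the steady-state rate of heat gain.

Spherical conduction: R = (1/r_in − 1/r_out)/(4πk) per layer; series-sum.
R_aluminium shell = (1/1.835 − 1/1.85)/(4π×204) = 1.724×10^-6 K/W
R_glass-fibre batt = (1/1.85 − 1/1.99)/(4π×0.0489) = 0.06188 K/W
R_outer film = 1/(h·4πr_o²) = 1/(7.4×4π×1.99²) = 0.002716 K/W
R_total = 0.0646 K/W
Q = ΔT/R_total = 52/0.0646

Q ≈ 805 W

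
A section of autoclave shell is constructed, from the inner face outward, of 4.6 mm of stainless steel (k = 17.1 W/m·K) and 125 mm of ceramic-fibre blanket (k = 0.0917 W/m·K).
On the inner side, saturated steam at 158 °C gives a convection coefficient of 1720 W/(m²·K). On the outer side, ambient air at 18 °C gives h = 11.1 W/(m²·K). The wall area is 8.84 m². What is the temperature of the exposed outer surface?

Model the wall as resistances in series:
R_inner film = 1/(h_i·A) = 1/(1720×8.84) = 6.577×10^-5 K/W
R_stainless steel = L/(kA) = 0.0046/(17.1×8.84) = 3.043×10^-5 K/W
R_ceramic-fibre blanket = L/(kA) = 0.125/(0.0917×8.84) = 0.1542 K/W
R_outer film = 1/(h_o·A) = 1/(11.1×8.84) = 0.01019 K/W
R_total = 0.1645 K/W;  Q = ΔT/R_total = 140/0.1645 = 851.1 W
T_interface = T_inner − Q·ΣR(inner→interface) = 158 − 851×0.1543

T ≈ 26.7 °C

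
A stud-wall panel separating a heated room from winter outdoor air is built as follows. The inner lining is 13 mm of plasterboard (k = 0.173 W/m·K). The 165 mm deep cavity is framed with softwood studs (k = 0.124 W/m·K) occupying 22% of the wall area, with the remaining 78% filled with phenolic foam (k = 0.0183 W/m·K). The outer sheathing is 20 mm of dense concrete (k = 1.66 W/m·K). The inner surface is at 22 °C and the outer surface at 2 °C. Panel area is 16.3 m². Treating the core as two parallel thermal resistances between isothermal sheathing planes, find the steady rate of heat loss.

Sheathing layers in series; stud and cavity paths in parallel between them.
R_inner = 0.013/(0.173×16.3) = 0.00461 K/W
R_stud  = 0.165/(0.124×0.22×16.3) = 0.3711 K/W
R_cav   = 0.165/(0.0183×0.78×16.3) = 0.7092 K/W
1/R_core = 1/R_stud + 1/R_cav → R_core = 0.2436 K/W
R_outer = 0.02/(1.66×16.3) = 7.392×10^-4 K/W
R_total = 0.249 K/W
Q = ΔT/R_total = 20/0.249

Q ≈ 80.3 W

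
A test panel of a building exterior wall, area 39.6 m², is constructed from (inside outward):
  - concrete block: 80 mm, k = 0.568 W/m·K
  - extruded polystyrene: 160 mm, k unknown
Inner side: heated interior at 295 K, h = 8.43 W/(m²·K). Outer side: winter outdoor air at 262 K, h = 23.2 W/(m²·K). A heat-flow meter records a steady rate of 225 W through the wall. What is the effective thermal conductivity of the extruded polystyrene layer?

Using the resistance-network approach (series):
R_inner film = 1/(h_i·A) = 1/(8.43×39.6) = 0.002996 K/W
R_concrete block = L/(kA) = 0.08/(0.568×39.6) = 0.003557 K/W
R_outer film = 1/(h_o·A) = 1/(23.2×39.6) = 0.001088 K/W
Sum of known resistances R_other = 0.007641 K/W
Total R = ΔT/Q = 33/225 = 0.1467 K/W
R_extruded polystyrene = R_total − R_other = 0.139 K/W
k = L/(R·A) = 0.16/(0.139×39.6)

k ≈ 0.0291 W/(m·K)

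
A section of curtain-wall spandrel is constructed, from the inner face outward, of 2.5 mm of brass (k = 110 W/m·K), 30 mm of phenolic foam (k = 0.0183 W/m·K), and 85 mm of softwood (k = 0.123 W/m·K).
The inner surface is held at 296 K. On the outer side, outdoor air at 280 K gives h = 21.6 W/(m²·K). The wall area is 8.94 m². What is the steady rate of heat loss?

Thermal resistances in series:
R_brass = L/(kA) = 0.0025/(110×8.94) = 2.542×10^-6 K/W
R_phenolic foam = L/(kA) = 0.03/(0.0183×8.94) = 0.1834 K/W
R_softwood = L/(kA) = 0.085/(0.123×8.94) = 0.0773 K/W
R_outer film = 1/(h_o·A) = 1/(21.6×8.94) = 0.005179 K/W
R_total = 0.2659 K/W
Q = ΔT / R_total = 16 / 0.2659

Q ≈ 60.2 W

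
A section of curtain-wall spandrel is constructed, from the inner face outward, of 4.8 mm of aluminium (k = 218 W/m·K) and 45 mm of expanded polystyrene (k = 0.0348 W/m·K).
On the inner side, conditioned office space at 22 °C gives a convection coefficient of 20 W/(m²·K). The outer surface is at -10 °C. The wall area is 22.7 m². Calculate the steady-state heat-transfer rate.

Treating each layer as a thermal resistance in series:
R_inner film = 1/(h_i·A) = 1/(20×22.7) = 0.002203 K/W
R_aluminium = L/(kA) = 0.0048/(218×22.7) = 9.7×10^-7 K/W
R_expanded polystyrene = L/(kA) = 0.045/(0.0348×22.7) = 0.05696 K/W
R_total = 0.05917 K/W
Q = ΔT / R_total = 32 / 0.05917

Q ≈ 541 W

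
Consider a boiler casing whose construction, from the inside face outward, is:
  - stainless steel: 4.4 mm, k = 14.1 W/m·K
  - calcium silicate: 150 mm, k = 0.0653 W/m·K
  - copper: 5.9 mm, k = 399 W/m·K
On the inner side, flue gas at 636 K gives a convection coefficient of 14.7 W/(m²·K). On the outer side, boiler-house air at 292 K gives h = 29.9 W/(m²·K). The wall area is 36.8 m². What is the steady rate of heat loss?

Q ≈ 5280 W

Using the resistance-network approach (series):
R_inner film = 1/(h_i·A) = 1/(14.7×36.8) = 0.001849 K/W
R_stainless steel = L/(kA) = 0.0044/(14.1×36.8) = 8.48×10^-6 K/W
R_calcium silicate = L/(kA) = 0.15/(0.0653×36.8) = 0.06242 K/W
R_copper = L/(kA) = 0.0059/(399×36.8) = 4.018×10^-7 K/W
R_outer film = 1/(h_o·A) = 1/(29.9×36.8) = 9.088×10^-4 K/W
R_total = 0.06519 K/W
Q = ΔT / R_total = 344 / 0.06519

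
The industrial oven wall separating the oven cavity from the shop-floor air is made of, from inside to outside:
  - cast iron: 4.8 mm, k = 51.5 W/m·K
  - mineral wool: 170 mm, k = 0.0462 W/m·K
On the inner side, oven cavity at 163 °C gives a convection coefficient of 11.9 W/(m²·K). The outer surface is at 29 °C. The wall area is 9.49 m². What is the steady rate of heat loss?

Model the wall as resistances in series:
R_inner film = 1/(h_i·A) = 1/(11.9×9.49) = 0.008855 K/W
R_cast iron = L/(kA) = 0.0048/(51.5×9.49) = 9.821×10^-6 K/W
R_mineral wool = L/(kA) = 0.17/(0.0462×9.49) = 0.3877 K/W
R_total = 0.3966 K/W
Q = ΔT / R_total = 134 / 0.3966

Q ≈ 338 W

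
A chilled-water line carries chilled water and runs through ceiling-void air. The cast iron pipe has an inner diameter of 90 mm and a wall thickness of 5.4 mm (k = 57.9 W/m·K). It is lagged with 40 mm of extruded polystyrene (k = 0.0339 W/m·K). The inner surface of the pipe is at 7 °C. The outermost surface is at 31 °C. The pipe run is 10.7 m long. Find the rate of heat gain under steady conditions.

Per-layer cylindrical resistances, series-summed:
R_cast iron pipe wall = ln(50.4/45)/(2π×57.9×10.7) = 2.911×10^-5 K/W
R_extruded polystyrene = ln(90.4/50.4)/(2π×0.0339×10.7) = 0.2564 K/W
R_total = 0.2564 K/W
Q = ΔT/R_total = 24/0.2564

Q ≈ 93.6 W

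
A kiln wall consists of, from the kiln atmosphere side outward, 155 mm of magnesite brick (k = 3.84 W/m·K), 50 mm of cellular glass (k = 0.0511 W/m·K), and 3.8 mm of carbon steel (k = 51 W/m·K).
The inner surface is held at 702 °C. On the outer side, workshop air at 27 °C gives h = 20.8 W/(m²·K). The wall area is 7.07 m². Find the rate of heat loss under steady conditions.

Using the resistance-network approach (series):
R_magnesite brick = L/(kA) = 0.155/(3.84×7.07) = 0.005709 K/W
R_cellular glass = L/(kA) = 0.05/(0.0511×7.07) = 0.1384 K/W
R_carbon steel = L/(kA) = 0.0038/(51×7.07) = 1.054×10^-5 K/W
R_outer film = 1/(h_o·A) = 1/(20.8×7.07) = 0.0068 K/W
R_total = 0.1509 K/W
Q = ΔT / R_total = 675 / 0.1509

Q ≈ 4470 W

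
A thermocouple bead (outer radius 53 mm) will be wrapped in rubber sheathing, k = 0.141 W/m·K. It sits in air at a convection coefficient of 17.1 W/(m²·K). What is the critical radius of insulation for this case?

r_cr ≈ 16.5 mm

For a sphere r_cr = 2k/h = 2×0.141/17.1
r_cr = 16.5 mm; since the bare radius (53 mm) is above r_cr, any added insulation will reduce heat loss.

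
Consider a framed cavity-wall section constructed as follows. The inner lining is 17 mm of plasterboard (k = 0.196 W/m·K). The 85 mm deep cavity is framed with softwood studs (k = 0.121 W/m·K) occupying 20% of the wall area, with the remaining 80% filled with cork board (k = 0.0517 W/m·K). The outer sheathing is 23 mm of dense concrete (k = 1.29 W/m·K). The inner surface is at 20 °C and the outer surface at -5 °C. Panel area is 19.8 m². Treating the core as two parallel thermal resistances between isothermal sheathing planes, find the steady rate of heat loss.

Q ≈ 353 W

Sheathing layers in series; stud and cavity paths in parallel between them.
R_inner = 0.017/(0.196×19.8) = 0.004381 K/W
R_stud  = 0.085/(0.121×0.2×19.8) = 0.1774 K/W
R_cav   = 0.085/(0.0517×0.8×19.8) = 0.1038 K/W
1/R_core = 1/R_stud + 1/R_cav → R_core = 0.06548 K/W
R_outer = 0.023/(1.29×19.8) = 9.005×10^-4 K/W
R_total = 0.07076 K/W
Q = ΔT/R_total = 25/0.07076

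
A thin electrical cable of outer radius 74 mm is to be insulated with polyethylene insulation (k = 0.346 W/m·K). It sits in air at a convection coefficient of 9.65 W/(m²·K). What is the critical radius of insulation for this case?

r_cr ≈ 35.9 mm

For a cylinder r_cr = k/h = 0.346/9.65
r_cr = 35.9 mm; since the bare radius (74 mm) is above r_cr, any added insulation will reduce heat loss.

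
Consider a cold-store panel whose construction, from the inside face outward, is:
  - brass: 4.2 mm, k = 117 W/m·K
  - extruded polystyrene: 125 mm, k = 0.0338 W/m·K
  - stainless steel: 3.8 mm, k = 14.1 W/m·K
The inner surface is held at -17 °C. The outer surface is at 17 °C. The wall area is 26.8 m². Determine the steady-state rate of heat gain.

Q ≈ 246 W

Treating each layer as a thermal resistance in series:
R_brass = L/(kA) = 0.0042/(117×26.8) = 1.339×10^-6 K/W
R_extruded polystyrene = L/(kA) = 0.125/(0.0338×26.8) = 0.138 K/W
R_stainless steel = L/(kA) = 0.0038/(14.1×26.8) = 1.006×10^-5 K/W
R_total = 0.138 K/W
Q = ΔT / R_total = 34 / 0.138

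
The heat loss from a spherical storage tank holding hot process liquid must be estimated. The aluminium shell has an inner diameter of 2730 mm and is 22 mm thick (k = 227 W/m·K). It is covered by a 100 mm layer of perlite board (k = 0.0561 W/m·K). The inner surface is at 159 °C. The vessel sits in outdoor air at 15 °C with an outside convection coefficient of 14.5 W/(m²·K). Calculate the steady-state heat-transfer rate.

For a spherical shell R = (1/r₁ − 1/r₂)/(4πk); film R = 1/(h·4πr²). In series:
R_aluminium shell = (1/1.365 − 1/1.387)/(4π×227) = 4.074×10^-6 K/W
R_perlite board = (1/1.387 − 1/1.487)/(4π×0.0561) = 0.06878 K/W
R_outer film = 1/(h·4πr_o²) = 1/(14.5×4π×1.487²) = 0.002482 K/W
R_total = 0.07126 K/W
Q = ΔT/R_total = 144/0.07126

Q ≈ 2020 W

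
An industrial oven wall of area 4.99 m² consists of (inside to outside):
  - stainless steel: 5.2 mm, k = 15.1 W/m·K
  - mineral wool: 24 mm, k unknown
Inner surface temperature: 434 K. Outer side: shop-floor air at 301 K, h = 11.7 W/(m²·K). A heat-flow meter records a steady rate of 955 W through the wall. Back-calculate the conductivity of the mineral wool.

Treating each layer as a thermal resistance in series:
R_stainless steel = L/(kA) = 0.0052/(15.1×4.99) = 6.901×10^-5 K/W
R_outer film = 1/(h_o·A) = 1/(11.7×4.99) = 0.01713 K/W
Sum of known resistances R_other = 0.0172 K/W
Total R = ΔT/Q = 133/955 = 0.1393 K/W
R_mineral wool = R_total − R_other = 0.1221 K/W
k = L/(R·A) = 0.024/(0.1221×4.99)

k ≈ 0.0394 W/(m·K)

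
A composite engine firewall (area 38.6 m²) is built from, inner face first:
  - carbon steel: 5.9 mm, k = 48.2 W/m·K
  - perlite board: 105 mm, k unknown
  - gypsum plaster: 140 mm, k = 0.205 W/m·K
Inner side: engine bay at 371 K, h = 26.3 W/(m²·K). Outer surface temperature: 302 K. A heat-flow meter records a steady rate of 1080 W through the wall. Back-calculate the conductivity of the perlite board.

Thermal resistances in series:
R_inner film = 1/(h_i·A) = 1/(26.3×38.6) = 9.85×10^-4 K/W
R_carbon steel = L/(kA) = 0.0059/(48.2×38.6) = 3.171×10^-6 K/W
R_gypsum plaster = L/(kA) = 0.14/(0.205×38.6) = 0.01769 K/W
Sum of known resistances R_other = 0.01868 K/W
Total R = ΔT/Q = 69/1080 = 0.06389 K/W
R_perlite board = R_total − R_other = 0.04521 K/W
k = L/(R·A) = 0.105/(0.04521×38.6)

k ≈ 0.0602 W/(m·K)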